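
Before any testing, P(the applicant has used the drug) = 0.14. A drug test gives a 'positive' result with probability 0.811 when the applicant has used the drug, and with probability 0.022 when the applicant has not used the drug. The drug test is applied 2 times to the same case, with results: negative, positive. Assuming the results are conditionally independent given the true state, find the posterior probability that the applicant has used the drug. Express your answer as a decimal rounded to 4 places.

Let H be the event that the applicant has used the drug; start with P(H) = 0.14. P('positive'|H) = 0.811, P('positive'|¬H) = 0.022.
Update on result 1 ('negative'): P(H) ← 0.189·0.1400 / (0.189·0.1400 + 0.978·0.8600) = 0.026460/0.86754 = 0.0305.
Update on result 2 ('positive'): P(H) ← 0.811·0.0305 / (0.811·0.0305 + 0.022·0.9695) = 0.024736/0.046065 = 0.5370.

Posterior P(H) ≈ 0.5370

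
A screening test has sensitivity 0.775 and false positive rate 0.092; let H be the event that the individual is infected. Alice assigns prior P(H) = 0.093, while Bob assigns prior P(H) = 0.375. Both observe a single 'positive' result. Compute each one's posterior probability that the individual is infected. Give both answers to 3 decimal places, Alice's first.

Alice: 0.463; Bob: 0.835

The likelihood ratio for a 'positive' result is 0.775/0.092 = 8.4239.
Alice: prior odds 0.093/0.907 = 0.10254; posterior odds 0.86375; posterior probability 0.463.
Bob: prior odds 0.375/0.625 = 0.60000; posterior odds 5.0543; posterior probability 0.835.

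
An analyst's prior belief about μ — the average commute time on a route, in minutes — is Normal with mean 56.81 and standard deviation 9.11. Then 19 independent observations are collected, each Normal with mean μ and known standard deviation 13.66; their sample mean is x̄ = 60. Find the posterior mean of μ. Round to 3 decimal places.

Posterior mean ≈ 59.662

Prior precision 1/τ₀² = 1/9.11² = 0.0120493; data precision n/σ² = 19/13.66² = 0.101824.
Posterior precision = 0.0120493 + 0.101824 = 0.113874.
Posterior mean = (0.0120493·56.81 + 0.101824·60) / 0.113874 = 59.662.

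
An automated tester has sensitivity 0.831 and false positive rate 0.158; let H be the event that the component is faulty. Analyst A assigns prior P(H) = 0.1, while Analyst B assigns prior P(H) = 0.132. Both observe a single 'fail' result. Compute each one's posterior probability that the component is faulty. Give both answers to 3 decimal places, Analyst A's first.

The likelihood ratio for a 'fail' result is 0.831/0.158 = 5.2595.
Analyst A: prior odds 0.1/0.9 = 0.11111; posterior odds 0.58439; posterior probability 0.369.
Analyst B: prior odds 0.132/0.868 = 0.15207; posterior odds 0.79983; posterior probability 0.444.

Analyst A: 0.369; Analyst B: 0.444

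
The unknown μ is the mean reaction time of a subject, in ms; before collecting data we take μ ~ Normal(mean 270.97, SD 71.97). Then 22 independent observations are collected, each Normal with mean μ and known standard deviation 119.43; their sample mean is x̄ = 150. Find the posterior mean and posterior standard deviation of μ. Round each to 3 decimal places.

Posterior mean ≈ 163.457; posterior SD ≈ 24.005

Prior precision 1/τ₀² = 1/71.97² = 0.00019306; data precision n/σ² = 22/119.43² = 0.00154240.
Posterior precision = 0.00019306 + 0.00154240 = 0.00173546, giving posterior SD = 1/√0.00173546 = 24.005.
Posterior mean = (0.00019306·270.97 + 0.00154240·150) / 0.00173546 = 163.457.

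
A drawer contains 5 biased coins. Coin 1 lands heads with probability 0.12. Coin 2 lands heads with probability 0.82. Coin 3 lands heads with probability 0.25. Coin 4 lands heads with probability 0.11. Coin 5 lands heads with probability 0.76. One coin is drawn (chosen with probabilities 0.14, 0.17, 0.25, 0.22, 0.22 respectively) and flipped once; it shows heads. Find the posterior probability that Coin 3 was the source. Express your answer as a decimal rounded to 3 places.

Posterior probability ≈ 0.152

Tabulate prior·likelihood by source: [1] prior 0.14, lik 0.12, product 0.01680; [2] prior 0.17, lik 0.82, product 0.1394; [3] prior 0.25, lik 0.25, product 0.06250; [4] prior 0.22, lik 0.11, product 0.02420; [5] prior 0.22, lik 0.76, product 0.1672.
Normalizing constant = 0.41010; the posterior for Coin 3 is its product over the sum, 0.06250/0.41010 = 0.152.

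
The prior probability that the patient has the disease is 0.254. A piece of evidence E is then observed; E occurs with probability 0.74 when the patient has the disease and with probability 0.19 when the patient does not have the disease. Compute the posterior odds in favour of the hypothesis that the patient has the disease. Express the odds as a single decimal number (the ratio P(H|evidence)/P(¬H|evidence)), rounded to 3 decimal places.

Posterior odds ≈ 1.326

Prior odds = 0.254/(1−0.254) = 0.34048.
Likelihood ratio for E = 0.74/0.19 = 3.8947.
Posterior odds = prior odds × LR = 1.3261.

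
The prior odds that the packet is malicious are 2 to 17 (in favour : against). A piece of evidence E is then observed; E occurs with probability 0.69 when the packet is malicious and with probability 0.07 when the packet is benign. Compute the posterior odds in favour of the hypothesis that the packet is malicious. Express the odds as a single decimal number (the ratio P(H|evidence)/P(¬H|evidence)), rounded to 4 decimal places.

Posterior odds ≈ 1.1597

Prior odds = 2/17 = 0.11765. In log-odds, ln(0.11765) = -2.1401.
Add log likelihood ratio: ln(9.8571) = 2.2882.
Posterior log-odds = 0.14813, so posterior odds = exp(0.14813) = 1.1597.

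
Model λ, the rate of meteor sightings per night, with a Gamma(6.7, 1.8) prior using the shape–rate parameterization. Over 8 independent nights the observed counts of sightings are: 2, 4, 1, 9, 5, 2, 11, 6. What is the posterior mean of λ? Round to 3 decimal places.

Posterior mean ≈ 4.765

The Poisson likelihood adds the total count to the shape and the number of exposure periods to the rate. Here ∑xᵢ = 40 and n = 8, so shape 6.7→46.7 and rate 1.8→9.8.
Posterior mean = shape/rate = 46.7/9.8 = 4.765.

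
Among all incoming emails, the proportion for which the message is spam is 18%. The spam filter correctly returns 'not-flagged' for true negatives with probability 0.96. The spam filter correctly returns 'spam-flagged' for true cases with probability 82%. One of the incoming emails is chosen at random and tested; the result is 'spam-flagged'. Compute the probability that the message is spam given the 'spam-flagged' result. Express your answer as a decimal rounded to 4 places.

P(H | E) ≈ 0.8182

Write H for 'the message is spam'. Prior odds H:¬H = 0.18/0.82 = 0.21951. For the 'spam-flagged' outcome, the likelihood ratio is 0.82/0.04 = 20.500.
Posterior odds = 0.21951 × 20.500 = 4.5000, so P(H|E) = 4.5000/(1+4.5000) = 0.8182.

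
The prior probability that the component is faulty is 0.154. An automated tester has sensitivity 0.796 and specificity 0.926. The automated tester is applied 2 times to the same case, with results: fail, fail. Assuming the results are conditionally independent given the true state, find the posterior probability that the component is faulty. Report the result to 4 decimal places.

Let H be the event that the component is faulty; start with P(H) = 0.154. P('fail'|H) = 0.796, P('fail'|¬H) = 0.074.
Update on result 1 ('fail'): P(H) ← 0.796·0.1540 / (0.796·0.1540 + 0.074·0.8460) = 0.12258/0.18519 = 0.6619.
Update on result 2 ('fail'): P(H) ← 0.796·0.6619 / (0.796·0.6619 + 0.074·0.3381) = 0.52691/0.55192 = 0.9547.

Posterior P(H) ≈ 0.9547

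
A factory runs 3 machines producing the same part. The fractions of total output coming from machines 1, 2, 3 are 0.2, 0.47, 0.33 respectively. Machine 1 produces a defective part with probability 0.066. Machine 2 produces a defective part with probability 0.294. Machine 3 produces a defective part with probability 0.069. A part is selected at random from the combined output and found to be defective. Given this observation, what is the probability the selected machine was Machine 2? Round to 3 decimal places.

Posterior probability ≈ 0.793

Tabulate prior·likelihood by source: [1] prior 0.2, lik 0.066, product 0.01320; [2] prior 0.47, lik 0.294, product 0.1382; [3] prior 0.33, lik 0.069, product 0.02277.
Normalizing constant = 0.17415; the posterior for Machine 2 is its product over the sum, 0.1382/0.17415 = 0.793.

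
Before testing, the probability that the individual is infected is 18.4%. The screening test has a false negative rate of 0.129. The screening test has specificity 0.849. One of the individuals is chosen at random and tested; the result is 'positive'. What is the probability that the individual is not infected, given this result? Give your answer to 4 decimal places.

Let H be the event that the individual is infected. P(H) = 0.184, so P(¬H) = 0.816. With E the 'positive' result, P(E|H) = 0.871 and P(E|¬H) = 0.151.
P(E) = 0.871·0.184 + 0.151·0.816 = 0.16026 + 0.12322 = 0.28348.
By Bayes' theorem, P(H|E) = 0.16026 / 0.28348 = 0.5653. Hence P(¬H|E) = 1 − 0.5653 = 0.4347.

P(¬H | E) ≈ 0.4347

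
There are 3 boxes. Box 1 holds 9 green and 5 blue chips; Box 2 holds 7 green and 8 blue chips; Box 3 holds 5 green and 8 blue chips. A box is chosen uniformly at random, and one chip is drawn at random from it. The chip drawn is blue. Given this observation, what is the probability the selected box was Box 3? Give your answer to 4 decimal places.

Tabulate prior·likelihood by source: [1] prior 0.333333, lik 0.3571, product 0.1190; [2] prior 0.333333, lik 0.5333, product 0.1778; [3] prior 0.333333, lik 0.6154, product 0.2051.
Normalizing constant = 0.50195; the posterior for Box 3 is its product over the sum, 0.2051/0.50195 = 0.4087.

Posterior probability ≈ 0.4087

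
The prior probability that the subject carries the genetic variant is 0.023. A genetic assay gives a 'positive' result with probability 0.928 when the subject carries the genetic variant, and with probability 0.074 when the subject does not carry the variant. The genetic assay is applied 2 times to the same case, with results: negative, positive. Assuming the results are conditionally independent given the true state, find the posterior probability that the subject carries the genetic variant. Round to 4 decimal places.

Posterior P(H) ≈ 0.0224

With H the event that the subject carries the genetic variant, the joint likelihood of the observed sequence is P(data|H) = 0.072·0.928 = 0.066816 and P(data|¬H) = 0.926·0.074 = 0.068524.
Bayes: P(H|data) = 0.023·0.066816 / (0.023·0.066816 + 0.977·0.068524) = 0.0015368/0.068485 = 0.0224.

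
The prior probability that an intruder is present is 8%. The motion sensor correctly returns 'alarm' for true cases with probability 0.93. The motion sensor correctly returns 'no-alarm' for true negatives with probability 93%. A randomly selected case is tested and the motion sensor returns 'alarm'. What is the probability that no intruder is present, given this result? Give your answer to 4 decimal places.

Let H be the event that an intruder is present. P(H) = 0.08, so P(¬H) = 0.92. With E the 'alarm' result, P(E|H) = 0.93 and P(E|¬H) = 0.07.
P(E) = 0.93·0.08 + 0.07·0.92 = 0.074400 + 0.064400 = 0.13880.
By Bayes' theorem, P(H|E) = 0.074400 / 0.13880 = 0.5360. Hence P(¬H|E) = 1 − 0.5360 = 0.4640.

P(¬H | E) ≈ 0.4640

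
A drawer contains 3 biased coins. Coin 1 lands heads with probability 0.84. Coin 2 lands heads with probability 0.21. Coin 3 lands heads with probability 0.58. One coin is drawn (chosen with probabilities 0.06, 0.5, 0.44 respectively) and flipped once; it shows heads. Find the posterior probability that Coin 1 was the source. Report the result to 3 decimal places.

Posterior probability ≈ 0.123

Tabulate prior·likelihood by source: [1] prior 0.06, lik 0.84, product 0.05040; [2] prior 0.5, lik 0.21, product 0.1050; [3] prior 0.44, lik 0.58, product 0.2552.
Normalizing constant = 0.41060; the posterior for Coin 1 is its product over the sum, 0.05040/0.41060 = 0.123.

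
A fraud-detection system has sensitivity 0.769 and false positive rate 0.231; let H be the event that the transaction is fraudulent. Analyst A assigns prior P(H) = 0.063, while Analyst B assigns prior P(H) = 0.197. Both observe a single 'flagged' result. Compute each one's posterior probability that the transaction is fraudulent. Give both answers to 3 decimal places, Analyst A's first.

Analyst A: 0.183; Analyst B: 0.450

The likelihood ratio for a 'flagged' result is 0.769/0.231 = 3.3290.
Analyst A: prior odds 0.063/0.937 = 0.067236; posterior odds 0.22383; posterior probability 0.183.
Analyst B: prior odds 0.197/0.803 = 0.24533; posterior odds 0.81670; posterior probability 0.450.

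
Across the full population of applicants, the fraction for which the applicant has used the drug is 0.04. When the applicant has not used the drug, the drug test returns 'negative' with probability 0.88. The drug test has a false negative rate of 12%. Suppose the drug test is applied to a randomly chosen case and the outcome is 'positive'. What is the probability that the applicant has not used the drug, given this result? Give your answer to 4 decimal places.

P(¬H | E) ≈ 0.7660

Write H for 'the applicant has used the drug'. Prior odds H:¬H = 0.04/0.96 = 0.041667. For the 'positive' outcome, the likelihood ratio is 0.88/0.12 = 7.3333.
Posterior odds = 0.041667 × 7.3333 = 0.30556, so P(H|E) = 0.30556/(1+0.30556) = 0.2340. Then P(¬H|E) = 1 − 0.2340 = 0.7660.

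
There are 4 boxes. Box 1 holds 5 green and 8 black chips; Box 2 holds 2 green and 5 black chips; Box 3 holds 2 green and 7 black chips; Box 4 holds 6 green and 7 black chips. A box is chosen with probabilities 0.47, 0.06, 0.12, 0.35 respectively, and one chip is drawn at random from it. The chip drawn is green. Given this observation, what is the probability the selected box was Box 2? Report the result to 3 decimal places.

Posterior probability ≈ 0.044

P(green|Box 1) = 0.3846; P(green|Box 2) = 0.2857; P(green|Box 3) = 0.2222; P(green|Box 4) = 0.4615.
Prior × likelihood for each source: 0.47·0.3846=0.1808, 0.06·0.2857=0.01714, 0.12·0.2222=0.02667, 0.35·0.4615=0.1615. Summing gives P(green) = 0.38612.
P(Box 2 | green) = 0.01714 / 0.38612 = 0.044.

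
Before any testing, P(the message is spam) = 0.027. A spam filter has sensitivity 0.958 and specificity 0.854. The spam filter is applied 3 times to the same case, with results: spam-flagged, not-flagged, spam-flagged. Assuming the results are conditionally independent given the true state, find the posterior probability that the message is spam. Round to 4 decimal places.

Let H be the event that the message is spam; start with P(H) = 0.027. P('spam-flagged'|H) = 0.958, P('spam-flagged'|¬H) = 0.146.
Update on result 1 ('spam-flagged'): P(H) ← 0.958·0.0270 / (0.958·0.0270 + 0.146·0.9730) = 0.025866/0.16792 = 0.1540.
Update on result 2 ('not-flagged'): P(H) ← 0.042·0.1540 / (0.042·0.1540 + 0.854·0.8460) = 0.0064694/0.72892 = 0.0089.
Update on result 3 ('spam-flagged'): P(H) ← 0.958·0.0089 / (0.958·0.0089 + 0.146·0.9911) = 0.0085025/0.15321 = 0.0555.

Posterior P(H) ≈ 0.0555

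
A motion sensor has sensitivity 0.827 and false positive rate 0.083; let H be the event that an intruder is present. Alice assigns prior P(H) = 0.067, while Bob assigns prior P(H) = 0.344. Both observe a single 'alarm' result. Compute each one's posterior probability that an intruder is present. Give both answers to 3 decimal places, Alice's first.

Alice: 0.417; Bob: 0.839

P('+'|H) = 0.827, P('+'|¬H) = 0.083.
Alice: numerator 0.827·0.067 = 0.055409; evidence = 0.055409+0.083·0.933 = 0.13285; posterior = 0.417.
Bob: numerator 0.827·0.344 = 0.28449; evidence = 0.28449+0.083·0.656 = 0.33894; posterior = 0.839.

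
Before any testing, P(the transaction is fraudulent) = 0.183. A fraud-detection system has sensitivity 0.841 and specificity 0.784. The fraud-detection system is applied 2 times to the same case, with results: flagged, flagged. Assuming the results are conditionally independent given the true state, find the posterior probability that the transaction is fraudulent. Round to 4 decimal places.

Posterior P(H) ≈ 0.7725

Let H be the event that the transaction is fraudulent; start with P(H) = 0.183. P('flagged'|H) = 0.841, P('flagged'|¬H) = 0.216.
Update on result 1 ('flagged'): P(H) ← 0.841·0.1830 / (0.841·0.1830 + 0.216·0.8170) = 0.15390/0.33037 = 0.4658.
Update on result 2 ('flagged'): P(H) ← 0.841·0.4658 / (0.841·0.4658 + 0.216·0.5342) = 0.39177/0.50715 = 0.7725.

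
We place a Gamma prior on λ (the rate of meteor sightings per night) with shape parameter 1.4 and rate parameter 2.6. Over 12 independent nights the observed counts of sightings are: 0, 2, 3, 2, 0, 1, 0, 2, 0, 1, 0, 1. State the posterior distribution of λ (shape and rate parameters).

The Poisson likelihood adds the total count to the shape and the number of exposure periods to the rate. Here ∑xᵢ = 12 and n = 12, so shape 1.4→13.4 and rate 2.6→14.6.

Posterior: Gamma(shape=13.4, rate=14.6)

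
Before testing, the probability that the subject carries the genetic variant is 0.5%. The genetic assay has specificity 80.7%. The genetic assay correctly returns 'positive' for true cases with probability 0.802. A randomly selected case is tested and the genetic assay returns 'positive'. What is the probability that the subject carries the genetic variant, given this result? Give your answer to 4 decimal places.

P(H | E) ≈ 0.0205

Write H for 'the subject carries the genetic variant'. Prior odds H:¬H = 0.005/0.995 = 0.0050251. For the 'positive' outcome, the likelihood ratio is 0.802/0.193 = 4.1554.
Posterior odds = 0.0050251 × 4.1554 = 0.020882, so P(H|E) = 0.020882/(1+0.020882) = 0.0205.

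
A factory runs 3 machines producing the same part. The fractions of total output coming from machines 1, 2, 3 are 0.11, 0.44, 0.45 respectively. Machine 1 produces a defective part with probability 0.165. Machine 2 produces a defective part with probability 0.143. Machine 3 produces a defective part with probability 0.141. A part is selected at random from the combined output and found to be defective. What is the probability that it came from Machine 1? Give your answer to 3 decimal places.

Posterior probability ≈ 0.126

Tabulate prior·likelihood by source: [1] prior 0.11, lik 0.165, product 0.01815; [2] prior 0.44, lik 0.143, product 0.06292; [3] prior 0.45, lik 0.141, product 0.06345.
Normalizing constant = 0.14452; the posterior for Machine 1 is its product over the sum, 0.01815/0.14452 = 0.126.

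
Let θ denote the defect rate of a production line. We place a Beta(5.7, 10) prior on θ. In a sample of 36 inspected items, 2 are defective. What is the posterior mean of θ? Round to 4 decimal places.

Posterior mean ≈ 0.1489

Observing 2 successes and 34 failures updates Beta(5.7, 10) by adding the success and failure counts to the two shape parameters: α = 5.7+2 = 7.7, β = 10+34 = 44.
Posterior mean = α/(α+β) = 7.7/51.7 = 0.1489.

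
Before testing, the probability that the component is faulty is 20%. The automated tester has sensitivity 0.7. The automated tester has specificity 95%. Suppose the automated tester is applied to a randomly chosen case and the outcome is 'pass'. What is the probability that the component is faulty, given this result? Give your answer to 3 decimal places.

Let H be the event that the component is faulty. P(H) = 0.2, so P(¬H) = 0.8. With E the 'pass' result, P(E|H) = 0.3 and P(E|¬H) = 0.95.
P(E) = 0.3·0.2 + 0.95·0.8 = 0.060000 + 0.76000 = 0.82000.
By Bayes' theorem, P(H|E) = 0.060000 / 0.82000 = 0.073.

P(H | E) ≈ 0.073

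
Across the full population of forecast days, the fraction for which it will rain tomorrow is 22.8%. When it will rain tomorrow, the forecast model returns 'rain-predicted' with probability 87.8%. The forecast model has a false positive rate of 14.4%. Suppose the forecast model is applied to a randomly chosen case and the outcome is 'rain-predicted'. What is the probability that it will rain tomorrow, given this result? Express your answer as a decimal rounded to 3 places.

Write H for 'it will rain tomorrow'. Prior odds H:¬H = 0.228/0.772 = 0.29534. For the 'rain-predicted' outcome, the likelihood ratio is 0.878/0.144 = 6.0972.
Posterior odds = 0.29534 × 6.0972 = 1.8007, so P(H|E) = 1.8007/(1+1.8007) = 0.643.

P(H | E) ≈ 0.643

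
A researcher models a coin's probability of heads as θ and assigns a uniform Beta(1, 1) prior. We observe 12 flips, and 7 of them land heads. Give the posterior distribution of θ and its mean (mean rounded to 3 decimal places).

Posterior: Beta(8, 6); mean ≈ 0.571

The binomial likelihood is conjugate to the Beta prior: with 7 successes and 5 failures, the posterior is Beta(1+7, 1+5) = Beta(8, 6).
Posterior mean = α/(α+β) = 8/14 = 0.571.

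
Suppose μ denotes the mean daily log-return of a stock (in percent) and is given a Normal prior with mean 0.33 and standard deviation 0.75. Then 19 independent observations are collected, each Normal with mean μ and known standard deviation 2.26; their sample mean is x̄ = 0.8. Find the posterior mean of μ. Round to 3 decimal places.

With known σ, the Normal prior is conjugate. Weight on the data is w = (n/σ²)/(n/σ² + 1/τ₀²) = 3.71995/(3.71995+1.77778) = 0.67663.
Posterior mean = w·x̄ + (1−w)·μ₀ = 0.67663·0.8 + 0.32337·0.33 = 0.648.

Posterior mean ≈ 0.648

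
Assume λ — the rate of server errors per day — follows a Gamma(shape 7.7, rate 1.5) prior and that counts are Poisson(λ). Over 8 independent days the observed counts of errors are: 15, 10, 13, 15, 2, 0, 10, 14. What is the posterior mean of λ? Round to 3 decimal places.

Total count ∑xᵢ = 79 over n = 8 days.
Gamma is conjugate to the Poisson likelihood: posterior is Gamma(shape = 7.7+79 = 86.7, rate = 1.5+8 = 9.5).
Posterior mean = shape/rate = 86.7/9.5 = 9.126.

Posterior mean ≈ 9.126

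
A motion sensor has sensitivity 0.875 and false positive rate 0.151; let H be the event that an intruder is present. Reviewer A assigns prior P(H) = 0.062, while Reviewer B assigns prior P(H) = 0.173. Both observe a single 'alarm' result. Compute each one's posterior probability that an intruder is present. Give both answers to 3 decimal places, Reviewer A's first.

Reviewer A: 0.277; Reviewer B: 0.548

P('+'|H) = 0.875, P('+'|¬H) = 0.151.
Reviewer A: numerator 0.875·0.062 = 0.054250; evidence = 0.054250+0.151·0.938 = 0.19589; posterior = 0.277.
Reviewer B: numerator 0.875·0.173 = 0.15137; evidence = 0.15137+0.151·0.827 = 0.27625; posterior = 0.548.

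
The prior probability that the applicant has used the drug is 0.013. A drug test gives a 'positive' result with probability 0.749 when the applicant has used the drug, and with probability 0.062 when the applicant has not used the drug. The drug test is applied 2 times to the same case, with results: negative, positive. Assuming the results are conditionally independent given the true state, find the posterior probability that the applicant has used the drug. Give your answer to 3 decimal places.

Let H be the event that the applicant has used the drug; start with P(H) = 0.013. P('positive'|H) = 0.749, P('positive'|¬H) = 0.062.
Update on result 1 ('negative'): P(H) ← 0.251·0.0130 / (0.251·0.0130 + 0.938·0.9870) = 0.0032630/0.92907 = 0.0035.
Update on result 2 ('positive'): P(H) ← 0.749·0.0035 / (0.749·0.0035 + 0.062·0.9965) = 0.0026306/0.064413 = 0.0408.

Posterior P(H) ≈ 0.041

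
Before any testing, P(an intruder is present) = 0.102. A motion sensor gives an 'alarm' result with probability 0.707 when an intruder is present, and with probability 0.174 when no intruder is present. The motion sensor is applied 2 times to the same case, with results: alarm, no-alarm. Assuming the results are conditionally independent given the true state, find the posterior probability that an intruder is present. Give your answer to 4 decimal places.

Posterior P(H) ≈ 0.1407

Let H be the event that an intruder is present; start with P(H) = 0.102. P('alarm'|H) = 0.707, P('alarm'|¬H) = 0.174.
Update on result 1 ('alarm'): P(H) ← 0.707·0.1020 / (0.707·0.1020 + 0.174·0.8980) = 0.072114/0.22837 = 0.3158.
Update on result 2 ('no-alarm'): P(H) ← 0.293·0.3158 / (0.293·0.3158 + 0.826·0.6842) = 0.092524/0.65769 = 0.1407.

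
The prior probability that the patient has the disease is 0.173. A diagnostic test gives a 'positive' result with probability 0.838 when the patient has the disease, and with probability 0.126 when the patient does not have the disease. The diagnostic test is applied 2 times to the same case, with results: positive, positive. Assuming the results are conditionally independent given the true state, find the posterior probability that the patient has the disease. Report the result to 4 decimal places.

Let H be the event that the patient has the disease; start with P(H) = 0.173. P('positive'|H) = 0.838, P('positive'|¬H) = 0.126.
Update on result 1 ('positive'): P(H) ← 0.838·0.1730 / (0.838·0.1730 + 0.126·0.8270) = 0.14497/0.24918 = 0.5818.
Update on result 2 ('positive'): P(H) ← 0.838·0.5818 / (0.838·0.5818 + 0.126·0.4182) = 0.48756/0.54025 = 0.9025.

Posterior P(H) ≈ 0.9025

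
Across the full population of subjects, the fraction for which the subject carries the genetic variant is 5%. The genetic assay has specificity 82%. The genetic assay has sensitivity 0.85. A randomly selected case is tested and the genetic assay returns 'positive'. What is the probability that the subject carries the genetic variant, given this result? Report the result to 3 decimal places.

P(H | E) ≈ 0.199

Write H for 'the subject carries the genetic variant'. Prior odds H:¬H = 0.05/0.95 = 0.052632. For the 'positive' outcome, the likelihood ratio is 0.85/0.18 = 4.7222.
Posterior odds = 0.052632 × 4.7222 = 0.24854, so P(H|E) = 0.24854/(1+0.24854) = 0.199.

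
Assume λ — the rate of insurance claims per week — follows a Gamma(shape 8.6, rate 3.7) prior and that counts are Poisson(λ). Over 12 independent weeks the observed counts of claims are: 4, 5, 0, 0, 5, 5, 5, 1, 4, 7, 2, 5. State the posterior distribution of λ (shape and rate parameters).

Posterior: Gamma(shape=51.6, rate=15.7)

The Poisson likelihood adds the total count to the shape and the number of exposure periods to the rate. Here ∑xᵢ = 43 and n = 12, so shape 8.6→51.6 and rate 3.7→15.7.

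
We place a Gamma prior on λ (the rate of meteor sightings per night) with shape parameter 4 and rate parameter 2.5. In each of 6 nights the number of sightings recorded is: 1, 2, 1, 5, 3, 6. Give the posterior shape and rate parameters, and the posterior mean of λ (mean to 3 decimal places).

Total count ∑xᵢ = 18 over n = 6 nights.
Gamma is conjugate to the Poisson likelihood: posterior is Gamma(shape = 4+18 = 22, rate = 2.5+6 = 8.5).
E[λ | data] = 22/8.5 = 2.588.

Posterior: Gamma(shape=22, rate=8.5); mean ≈ 2.588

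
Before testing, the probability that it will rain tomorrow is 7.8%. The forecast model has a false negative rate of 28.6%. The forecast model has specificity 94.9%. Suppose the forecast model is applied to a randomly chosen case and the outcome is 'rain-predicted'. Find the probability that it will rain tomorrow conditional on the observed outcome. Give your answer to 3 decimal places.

Let H be the event that it will rain tomorrow. P(H) = 0.078, so P(¬H) = 0.922. With E the 'rain-predicted' result, P(E|H) = 0.714 and P(E|¬H) = 0.051.
P(E) = 0.714·0.078 + 0.051·0.922 = 0.055692 + 0.047022 = 0.10271.
By Bayes' theorem, P(H|E) = 0.055692 / 0.10271 = 0.542.

P(H | E) ≈ 0.542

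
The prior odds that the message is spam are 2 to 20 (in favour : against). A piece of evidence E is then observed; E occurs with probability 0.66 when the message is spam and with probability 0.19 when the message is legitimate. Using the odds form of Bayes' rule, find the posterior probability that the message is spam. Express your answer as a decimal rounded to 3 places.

Prior odds = 2/20 = 0.10000.
Likelihood ratio for E = 0.66/0.19 = 3.4737.
Posterior odds = prior odds × LR = 0.34737.
Posterior probability = odds/(1+odds) = 0.34737/1.3474 = 0.258.

Posterior probability ≈ 0.258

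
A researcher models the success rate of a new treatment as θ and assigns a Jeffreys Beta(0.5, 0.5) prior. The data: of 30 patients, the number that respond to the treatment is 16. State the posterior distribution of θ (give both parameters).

Posterior: Beta(16.5, 14.5)

Observing 16 successes and 14 failures updates Beta(0.5, 0.5) by adding the success and failure counts to the two shape parameters: α = 0.5+16 = 16.5, β = 0.5+14 = 14.5.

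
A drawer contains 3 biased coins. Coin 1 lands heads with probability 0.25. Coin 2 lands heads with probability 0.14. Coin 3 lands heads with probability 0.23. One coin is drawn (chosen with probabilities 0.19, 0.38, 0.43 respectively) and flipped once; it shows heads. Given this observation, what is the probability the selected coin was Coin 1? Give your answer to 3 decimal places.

Posterior probability ≈ 0.238

P(heads|C1) = 0.25; P(heads|C2) = 0.14; P(heads|C3) = 0.23.
Prior × likelihood for each source: 0.19·0.25=0.04750, 0.38·0.14=0.05320, 0.43·0.23=0.09890. Summing gives P(heads) = 0.19960.
P(Coin 1 | heads) = 0.04750 / 0.19960 = 0.238.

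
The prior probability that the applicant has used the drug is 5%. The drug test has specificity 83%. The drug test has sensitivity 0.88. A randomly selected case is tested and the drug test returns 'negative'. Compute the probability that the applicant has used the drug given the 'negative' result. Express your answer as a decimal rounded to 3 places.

P(H | E) ≈ 0.008

Write H for 'the applicant has used the drug'. Prior odds H:¬H = 0.05/0.95 = 0.052632. For the 'negative' outcome, the likelihood ratio is 0.12/0.83 = 0.14458.
Posterior odds = 0.052632 × 0.14458 = 0.0076094, so P(H|E) = 0.0076094/(1+0.0076094) = 0.008.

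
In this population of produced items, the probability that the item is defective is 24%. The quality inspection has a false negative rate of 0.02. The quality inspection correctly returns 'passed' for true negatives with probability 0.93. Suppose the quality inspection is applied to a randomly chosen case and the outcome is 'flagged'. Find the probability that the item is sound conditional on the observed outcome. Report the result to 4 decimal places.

P(¬H | E) ≈ 0.1845

Write H for 'the item is defective'. Prior odds H:¬H = 0.24/0.76 = 0.31579. For the 'flagged' outcome, the likelihood ratio is 0.98/0.07 = 14.000.
Posterior odds = 0.31579 × 14.000 = 4.4211, so P(H|E) = 4.4211/(1+4.4211) = 0.8155. Then P(¬H|E) = 1 − 0.8155 = 0.1845.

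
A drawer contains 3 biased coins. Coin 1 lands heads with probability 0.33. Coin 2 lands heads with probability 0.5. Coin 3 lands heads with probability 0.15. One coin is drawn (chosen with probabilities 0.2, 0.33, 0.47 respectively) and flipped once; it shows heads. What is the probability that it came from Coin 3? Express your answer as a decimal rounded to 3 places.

P(heads|C1) = 0.33; P(heads|C2) = 0.5; P(heads|C3) = 0.15.
Prior × likelihood for each source: 0.2·0.33=0.06600, 0.33·0.5=0.1650, 0.47·0.15=0.07050. Summing gives P(heads) = 0.30150.
P(Coin 3 | heads) = 0.07050 / 0.30150 = 0.234.

Posterior probability ≈ 0.234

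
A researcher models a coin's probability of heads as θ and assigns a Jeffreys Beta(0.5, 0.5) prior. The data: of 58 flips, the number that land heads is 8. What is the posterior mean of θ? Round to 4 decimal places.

Posterior mean ≈ 0.1441

Observing 8 successes and 50 failures updates Beta(0.5, 0.5) by adding the success and failure counts to the two shape parameters: α = 0.5+8 = 8.5, β = 0.5+50 = 50.5.
Posterior mean = α/(α+β) = 8.5/59 = 0.1441.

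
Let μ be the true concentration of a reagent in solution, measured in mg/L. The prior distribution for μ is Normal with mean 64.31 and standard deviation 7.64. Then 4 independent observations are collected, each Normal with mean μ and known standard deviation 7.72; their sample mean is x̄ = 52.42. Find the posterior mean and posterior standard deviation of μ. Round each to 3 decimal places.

Posterior mean ≈ 54.838; posterior SD ≈ 3.445

Prior precision 1/τ₀² = 1/7.64² = 0.0171322; data precision n/σ² = 4/7.72² = 0.0671159.
Posterior precision = 0.0171322 + 0.0671159 = 0.0842481, giving posterior SD = 1/√0.0842481 = 3.445.
Posterior mean = (0.0171322·64.31 + 0.0671159·52.42) / 0.0842481 = 54.838.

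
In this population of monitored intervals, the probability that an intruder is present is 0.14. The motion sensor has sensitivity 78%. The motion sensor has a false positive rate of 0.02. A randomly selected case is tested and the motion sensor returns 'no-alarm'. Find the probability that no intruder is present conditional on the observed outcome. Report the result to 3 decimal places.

Let H be the event that an intruder is present. P(H) = 0.14, so P(¬H) = 0.86. With E the 'no-alarm' result, P(E|H) = 0.22 and P(E|¬H) = 0.98.
P(E) = 0.22·0.14 + 0.98·0.86 = 0.030800 + 0.84280 = 0.87360.
By Bayes' theorem, P(H|E) = 0.030800 / 0.87360 = 0.035. Hence P(¬H|E) = 1 − 0.035 = 0.965.

P(¬H | E) ≈ 0.965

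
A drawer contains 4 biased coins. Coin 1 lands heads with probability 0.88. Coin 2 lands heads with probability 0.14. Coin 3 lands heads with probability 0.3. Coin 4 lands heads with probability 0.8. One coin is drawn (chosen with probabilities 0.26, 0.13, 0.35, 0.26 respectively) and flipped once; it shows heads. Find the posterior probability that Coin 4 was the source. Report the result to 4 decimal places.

P(heads|C1) = 0.88; P(heads|C2) = 0.14; P(heads|C3) = 0.3; P(heads|C4) = 0.8.
Prior × likelihood for each source: 0.26·0.88=0.2288, 0.13·0.14=0.01820, 0.35·0.3=0.1050, 0.26·0.8=0.2080. Summing gives P(heads) = 0.56000.
P(Coin 4 | heads) = 0.2080 / 0.56000 = 0.3714.

Posterior probability ≈ 0.3714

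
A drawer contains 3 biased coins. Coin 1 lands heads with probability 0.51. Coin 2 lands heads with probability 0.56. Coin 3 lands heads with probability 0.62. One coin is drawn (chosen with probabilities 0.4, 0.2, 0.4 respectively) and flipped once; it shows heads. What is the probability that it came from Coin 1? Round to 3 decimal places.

Posterior probability ≈ 0.362

P(heads|C1) = 0.51; P(heads|C2) = 0.56; P(heads|C3) = 0.62.
Prior × likelihood for each source: 0.4·0.51=0.2040, 0.2·0.56=0.1120, 0.4·0.62=0.2480. Summing gives P(heads) = 0.56400.
P(Coin 1 | heads) = 0.2040 / 0.56400 = 0.362.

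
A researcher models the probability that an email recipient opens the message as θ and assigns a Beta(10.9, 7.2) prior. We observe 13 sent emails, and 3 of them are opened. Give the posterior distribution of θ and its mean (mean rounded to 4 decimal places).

Posterior: Beta(13.9, 17.2); mean ≈ 0.4469

The binomial likelihood is conjugate to the Beta prior: with 3 successes and 10 failures, the posterior is Beta(10.9+3, 7.2+10) = Beta(13.9, 17.2).
Posterior mean = α/(α+β) = 13.9/31.1 = 0.4469.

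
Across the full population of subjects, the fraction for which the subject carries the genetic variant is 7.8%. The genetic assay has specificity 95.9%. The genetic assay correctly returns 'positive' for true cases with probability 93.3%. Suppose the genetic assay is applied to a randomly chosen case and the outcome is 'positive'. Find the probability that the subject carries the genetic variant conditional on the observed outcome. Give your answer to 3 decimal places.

Write H for 'the subject carries the genetic variant'. Prior odds H:¬H = 0.078/0.922 = 0.084599. For the 'positive' outcome, the likelihood ratio is 0.933/0.041 = 22.756.
Posterior odds = 0.084599 × 22.756 = 1.9251, so P(H|E) = 1.9251/(1+1.9251) = 0.658.

P(H | E) ≈ 0.658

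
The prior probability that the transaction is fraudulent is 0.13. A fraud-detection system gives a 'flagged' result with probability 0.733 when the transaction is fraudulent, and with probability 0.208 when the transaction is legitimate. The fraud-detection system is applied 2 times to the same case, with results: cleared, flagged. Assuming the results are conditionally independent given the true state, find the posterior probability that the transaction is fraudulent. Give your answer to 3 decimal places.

Let H be the event that the transaction is fraudulent; start with P(H) = 0.13. P('flagged'|H) = 0.733, P('flagged'|¬H) = 0.208.
Update on result 1 ('cleared'): P(H) ← 0.267·0.1300 / (0.267·0.1300 + 0.792·0.8700) = 0.034710/0.72375 = 0.0480.
Update on result 2 ('flagged'): P(H) ← 0.733·0.0480 / (0.733·0.0480 + 0.208·0.9520) = 0.035154/0.23318 = 0.1508.

Posterior P(H) ≈ 0.151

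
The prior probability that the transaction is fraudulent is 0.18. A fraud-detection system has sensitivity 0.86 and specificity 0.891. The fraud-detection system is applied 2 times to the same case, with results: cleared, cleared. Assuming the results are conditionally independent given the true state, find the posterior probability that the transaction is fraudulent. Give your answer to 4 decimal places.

Let H be the event that the transaction is fraudulent; start with P(H) = 0.18. P('flagged'|H) = 0.86, P('flagged'|¬H) = 0.109.
Update on result 1 ('cleared'): P(H) ← 0.14·0.1800 / (0.14·0.1800 + 0.891·0.8200) = 0.025200/0.75582 = 0.0333.
Update on result 2 ('cleared'): P(H) ← 0.14·0.0333 / (0.14·0.0333 + 0.891·0.9667) = 0.0046678/0.86596 = 0.0054.

Posterior P(H) ≈ 0.0054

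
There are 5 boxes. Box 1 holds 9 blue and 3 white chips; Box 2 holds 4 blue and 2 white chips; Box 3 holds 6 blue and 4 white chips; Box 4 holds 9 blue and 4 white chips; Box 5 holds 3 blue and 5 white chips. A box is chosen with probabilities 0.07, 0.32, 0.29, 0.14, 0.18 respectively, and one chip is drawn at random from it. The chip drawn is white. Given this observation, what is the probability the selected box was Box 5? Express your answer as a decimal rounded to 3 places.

Posterior probability ≈ 0.284

P(white|Box 1) = 0.25; P(white|Box 2) = 0.3333; P(white|Box 3) = 0.4; P(white|Box 4) = 0.3077; P(white|Box 5) = 0.625.
Prior × likelihood for each source: 0.07·0.25=0.01750, 0.32·0.3333=0.1067, 0.29·0.4=0.1160, 0.14·0.3077=0.04308, 0.18·0.625=0.1125. Summing gives P(white) = 0.39574.
P(Box 5 | white) = 0.1125 / 0.39574 = 0.284.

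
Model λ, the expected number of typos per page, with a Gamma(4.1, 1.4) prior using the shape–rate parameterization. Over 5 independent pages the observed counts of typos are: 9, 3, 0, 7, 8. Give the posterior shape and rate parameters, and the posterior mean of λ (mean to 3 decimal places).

Total count ∑xᵢ = 27 over n = 5 pages.
Gamma is conjugate to the Poisson likelihood: posterior is Gamma(shape = 4.1+27 = 31.1, rate = 1.4+5 = 6.4).
Posterior mean = shape/rate = 31.1/6.4 = 4.859.

Posterior: Gamma(shape=31.1, rate=6.4); mean ≈ 4.859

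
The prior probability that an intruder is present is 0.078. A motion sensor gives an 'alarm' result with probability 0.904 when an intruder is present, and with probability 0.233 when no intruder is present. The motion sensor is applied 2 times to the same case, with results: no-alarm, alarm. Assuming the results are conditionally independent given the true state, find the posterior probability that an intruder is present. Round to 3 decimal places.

With H the event that an intruder is present, the joint likelihood of the observed sequence is P(data|H) = 0.096·0.904 = 0.086784 and P(data|¬H) = 0.767·0.233 = 0.17871.
Bayes: P(H|data) = 0.078·0.086784 / (0.078·0.086784 + 0.922·0.17871) = 0.0067692/0.17154 = 0.0395.

Posterior P(H) ≈ 0.039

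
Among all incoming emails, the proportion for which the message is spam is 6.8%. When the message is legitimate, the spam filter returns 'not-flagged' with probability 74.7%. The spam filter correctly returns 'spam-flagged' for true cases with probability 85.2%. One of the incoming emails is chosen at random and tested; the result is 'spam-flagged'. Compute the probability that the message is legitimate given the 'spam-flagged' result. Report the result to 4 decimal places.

Write H for 'the message is spam'. Prior odds H:¬H = 0.068/0.932 = 0.072961. For the 'spam-flagged' outcome, the likelihood ratio is 0.852/0.253 = 3.3676.
Posterior odds = 0.072961 × 3.3676 = 0.24570, so P(H|E) = 0.24570/(1+0.24570) = 0.1972. Then P(¬H|E) = 1 − 0.1972 = 0.8028.

P(¬H | E) ≈ 0.8028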